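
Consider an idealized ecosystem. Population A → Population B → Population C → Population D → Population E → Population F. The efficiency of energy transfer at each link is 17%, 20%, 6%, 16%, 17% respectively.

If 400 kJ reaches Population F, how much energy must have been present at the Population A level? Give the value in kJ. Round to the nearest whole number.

Cumulative transfer efficiency: 0.17 × 0.2 × 0.06 × 0.16 × 0.17 = 0.000055488
Population A energy = 400 / 0.000055488 = 7208766 kJ

7208766 kJ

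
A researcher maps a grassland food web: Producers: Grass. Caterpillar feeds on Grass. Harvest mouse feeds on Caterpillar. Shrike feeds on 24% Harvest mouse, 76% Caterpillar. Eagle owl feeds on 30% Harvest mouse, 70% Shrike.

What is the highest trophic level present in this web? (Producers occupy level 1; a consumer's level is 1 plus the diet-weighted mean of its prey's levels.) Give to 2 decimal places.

4.17

Caterpillar: 1 + 1 = 2
Harvest mouse: 1 + 2 = 3
Shrike: 1 + (0.24×3 + 0.76×2) = 3.24
Eagle owl: 1 + (0.3×3 + 0.7×3.24) = 4.168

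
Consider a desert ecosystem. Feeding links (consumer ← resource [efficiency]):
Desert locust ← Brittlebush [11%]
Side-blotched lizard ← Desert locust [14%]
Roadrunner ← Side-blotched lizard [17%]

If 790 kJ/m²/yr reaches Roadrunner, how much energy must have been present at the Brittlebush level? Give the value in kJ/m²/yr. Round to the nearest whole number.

301757 kJ/m²/yr

Cumulative transfer efficiency: 0.11 × 0.14 × 0.17 = 0.002618
Brittlebush energy = 790 / 0.002618 = 301757 kJ/m²/yr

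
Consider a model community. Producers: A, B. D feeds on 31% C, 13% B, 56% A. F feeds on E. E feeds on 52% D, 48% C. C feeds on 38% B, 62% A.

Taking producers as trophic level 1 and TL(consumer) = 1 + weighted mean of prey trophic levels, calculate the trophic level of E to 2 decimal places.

C: 1 + (0.38×1 + 0.62×1) = 2
D: 1 + (0.31×2 + 0.13×1 + 0.56×1) = 2.31
E: 1 + (0.52×2.31 + 0.48×2) = 3.1612
F: 1 + 3.1612 = 4.1612

3.16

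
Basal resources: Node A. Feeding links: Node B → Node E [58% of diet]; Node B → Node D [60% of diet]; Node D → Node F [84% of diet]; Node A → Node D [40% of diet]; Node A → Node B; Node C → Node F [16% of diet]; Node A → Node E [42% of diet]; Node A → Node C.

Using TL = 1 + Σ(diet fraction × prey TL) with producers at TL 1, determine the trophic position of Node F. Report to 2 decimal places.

Node B: 1 + 1 = 2
Node C: 1 + 1 = 2
Node D: 1 + (0.6×2 + 0.4×1) = 2.6
Node E: 1 + (0.42×1 + 0.58×2) = 2.58
Node F: 1 + (0.84×2.6 + 0.16×2) = 3.504

3.50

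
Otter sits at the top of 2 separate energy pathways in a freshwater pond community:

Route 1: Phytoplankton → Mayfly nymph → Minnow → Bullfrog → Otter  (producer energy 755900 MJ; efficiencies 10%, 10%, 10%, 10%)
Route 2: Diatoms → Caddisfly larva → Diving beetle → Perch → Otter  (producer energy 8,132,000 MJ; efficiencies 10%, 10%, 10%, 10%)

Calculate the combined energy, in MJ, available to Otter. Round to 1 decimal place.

Route 1: 755900 × 0.1 × 0.1 × 0.1 × 0.1 = 75.59 MJ
Route 2: 8132000 × 0.1 × 0.1 × 0.1 × 0.1 = 813.2 MJ
Total at Otter: 75.59 + 813.2 = 888.79 MJ

888.8 MJ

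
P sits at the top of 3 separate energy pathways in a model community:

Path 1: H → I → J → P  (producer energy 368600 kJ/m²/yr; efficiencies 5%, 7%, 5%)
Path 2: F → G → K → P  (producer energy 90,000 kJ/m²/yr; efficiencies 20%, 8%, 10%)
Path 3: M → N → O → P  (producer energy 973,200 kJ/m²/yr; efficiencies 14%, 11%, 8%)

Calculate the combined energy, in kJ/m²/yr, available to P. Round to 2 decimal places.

1407.49 kJ/m²/yr

Path 1: 368600 × 0.05 × 0.07 × 0.05 = 64.505 kJ/m²/yr
Path 2: 90000 × 0.2 × 0.08 × 0.1 = 144 kJ/m²/yr
Path 3: 973200 × 0.14 × 0.11 × 0.08 = 1198.9824 kJ/m²/yr
Total at P: 64.505 + 144 + 1198.9824 = 1407.4874 kJ/m²/yr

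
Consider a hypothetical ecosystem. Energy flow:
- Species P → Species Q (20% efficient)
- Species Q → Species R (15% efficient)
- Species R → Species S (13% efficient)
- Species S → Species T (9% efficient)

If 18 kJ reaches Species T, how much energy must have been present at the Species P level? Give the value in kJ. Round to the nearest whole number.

Cumulative transfer efficiency: 0.2 × 0.15 × 0.13 × 0.09 = 0.000351
Species P energy = 18 / 0.000351 = 51282 kJ

51282 kJ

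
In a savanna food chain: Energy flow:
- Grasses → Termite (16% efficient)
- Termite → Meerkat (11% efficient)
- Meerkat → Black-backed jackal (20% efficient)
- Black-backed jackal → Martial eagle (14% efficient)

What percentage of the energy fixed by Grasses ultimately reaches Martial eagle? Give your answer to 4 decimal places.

0.0493%

Product of link efficiencies: 0.16 × 0.11 × 0.2 × 0.14 = 0.0004928
As a percentage: 0.0004928 × 100 = 0.0493%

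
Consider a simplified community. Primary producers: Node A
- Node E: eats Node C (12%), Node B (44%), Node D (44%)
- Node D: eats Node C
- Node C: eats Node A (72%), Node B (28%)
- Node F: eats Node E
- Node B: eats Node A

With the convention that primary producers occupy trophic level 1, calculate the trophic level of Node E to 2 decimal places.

Node B: 1 + 1 = 2
Node C: 1 + (0.72×1 + 0.28×2) = 2.28
Node D: 1 + 2.28 = 3.28
Node E: 1 + (0.12×2.28 + 0.44×2 + 0.44×3.28) = 3.5968
Node F: 1 + 3.5968 = 4.5968

3.60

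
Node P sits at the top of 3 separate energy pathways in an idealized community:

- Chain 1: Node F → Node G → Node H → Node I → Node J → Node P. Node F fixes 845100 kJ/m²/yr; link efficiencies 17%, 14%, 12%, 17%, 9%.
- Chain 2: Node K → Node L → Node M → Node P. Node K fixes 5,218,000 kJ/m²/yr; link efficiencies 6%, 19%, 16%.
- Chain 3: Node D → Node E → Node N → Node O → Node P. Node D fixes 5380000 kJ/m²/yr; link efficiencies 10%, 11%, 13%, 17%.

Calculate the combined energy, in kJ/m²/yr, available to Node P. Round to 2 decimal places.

Chain 1: 845100 × 0.17 × 0.14 × 0.12 × 0.17 × 0.09 = 36.92816568 kJ/m²/yr
Chain 2: 5218000 × 0.06 × 0.19 × 0.16 = 9517.632 kJ/m²/yr
Chain 3: 5380000 × 0.1 × 0.11 × 0.13 × 0.17 = 1307.878 kJ/m²/yr
Total at Node P: 36.92816568 + 9517.632 + 1307.878 = 10862.43816568 kJ/m²/yr

10862.44 kJ/m²/yr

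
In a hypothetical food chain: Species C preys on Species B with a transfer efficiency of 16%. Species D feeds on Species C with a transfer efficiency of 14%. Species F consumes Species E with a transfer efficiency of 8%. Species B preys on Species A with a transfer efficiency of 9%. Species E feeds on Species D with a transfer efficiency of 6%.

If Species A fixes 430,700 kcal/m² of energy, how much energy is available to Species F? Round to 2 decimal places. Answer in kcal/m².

Species B: 430700 × 0.09 = 38763 kcal/m²
Species C: 38763 × 0.16 = 6202.08 kcal/m²
Species D: 6202.08 × 0.14 = 868.2912 kcal/m²
Species E: 868.2912 × 0.06 = 52.097472 kcal/m²
Species F: 52.097472 × 0.08 = 4.16779776 kcal/m²

4.17 kcal/m²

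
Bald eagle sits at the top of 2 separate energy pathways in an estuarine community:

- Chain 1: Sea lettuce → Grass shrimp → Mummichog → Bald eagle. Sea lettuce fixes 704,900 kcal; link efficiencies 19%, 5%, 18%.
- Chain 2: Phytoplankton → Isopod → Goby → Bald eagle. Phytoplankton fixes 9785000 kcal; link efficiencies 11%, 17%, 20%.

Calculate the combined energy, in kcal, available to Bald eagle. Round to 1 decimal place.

37801.3 kcal

Chain 1: 704900 × 0.19 × 0.05 × 0.18 = 1205.379 kcal
Chain 2: 9785000 × 0.11 × 0.17 × 0.2 = 36595.9 kcal
Total at Bald eagle: 1205.379 + 36595.9 = 37801.279 kcal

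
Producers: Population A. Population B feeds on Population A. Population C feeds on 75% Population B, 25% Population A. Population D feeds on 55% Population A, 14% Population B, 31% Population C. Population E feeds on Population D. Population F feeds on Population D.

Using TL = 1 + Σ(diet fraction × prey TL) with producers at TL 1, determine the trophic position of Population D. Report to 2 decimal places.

Population B: 1 + 1 = 2
Population C: 1 + (0.75×2 + 0.25×1) = 2.75
Population D: 1 + (0.55×1 + 0.14×2 + 0.31×2.75) = 2.6825
Population E: 1 + 2.6825 = 3.6825
Population F: 1 + 2.6825 = 3.6825

2.68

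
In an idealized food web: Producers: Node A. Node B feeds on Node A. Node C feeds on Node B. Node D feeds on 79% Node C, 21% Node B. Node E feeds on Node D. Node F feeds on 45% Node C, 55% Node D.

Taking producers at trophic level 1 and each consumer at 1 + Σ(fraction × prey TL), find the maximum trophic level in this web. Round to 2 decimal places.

Node B: 1 + 1 = 2
Node C: 1 + 2 = 3
Node D: 1 + (0.79×3 + 0.21×2) = 3.79
Node E: 1 + 3.79 = 4.79
Node F: 1 + (0.45×3 + 0.55×3.79) = 4.4345

4.79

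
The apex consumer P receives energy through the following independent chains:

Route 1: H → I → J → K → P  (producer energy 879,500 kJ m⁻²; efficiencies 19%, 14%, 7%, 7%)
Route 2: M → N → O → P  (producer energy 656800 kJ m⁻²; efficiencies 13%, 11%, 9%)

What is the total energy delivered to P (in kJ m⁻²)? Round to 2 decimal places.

Route 1: 879500 × 0.19 × 0.14 × 0.07 × 0.07 = 114.63403 kJ m⁻²
Route 2: 656800 × 0.13 × 0.11 × 0.09 = 845.3016 kJ m⁻²
Total at P: 114.63403 + 845.3016 = 959.93563 kJ m⁻²

959.94 kJ m⁻²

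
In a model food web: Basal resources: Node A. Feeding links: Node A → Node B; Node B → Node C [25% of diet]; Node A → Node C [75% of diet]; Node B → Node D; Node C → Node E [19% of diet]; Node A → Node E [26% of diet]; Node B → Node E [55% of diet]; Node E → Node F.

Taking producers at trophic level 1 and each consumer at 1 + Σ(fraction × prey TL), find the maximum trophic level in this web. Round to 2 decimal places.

3.79

Node B: 1 + 1 = 2
Node C: 1 + (0.25×2 + 0.75×1) = 2.25
Node D: 1 + 2 = 3
Node E: 1 + (0.19×2.25 + 0.26×1 + 0.55×2) = 2.7875
Node F: 1 + 2.7875 = 3.7875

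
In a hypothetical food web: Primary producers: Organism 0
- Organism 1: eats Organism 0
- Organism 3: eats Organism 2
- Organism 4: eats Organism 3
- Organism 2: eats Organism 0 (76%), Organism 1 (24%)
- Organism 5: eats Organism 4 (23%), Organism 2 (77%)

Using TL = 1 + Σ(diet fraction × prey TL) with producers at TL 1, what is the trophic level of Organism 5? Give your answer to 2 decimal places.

Organism 1: 1 + 1 = 2
Organism 2: 1 + (0.76×1 + 0.24×2) = 2.24
Organism 3: 1 + 2.24 = 3.24
Organism 4: 1 + 3.24 = 4.24
Organism 5: 1 + (0.23×4.24 + 0.77×2.24) = 3.7

3.70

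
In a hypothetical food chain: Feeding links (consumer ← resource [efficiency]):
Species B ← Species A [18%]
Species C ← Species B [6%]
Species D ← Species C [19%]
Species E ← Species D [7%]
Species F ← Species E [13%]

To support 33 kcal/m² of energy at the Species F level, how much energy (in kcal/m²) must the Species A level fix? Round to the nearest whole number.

Cumulative transfer efficiency: 0.18 × 0.06 × 0.19 × 0.07 × 0.13 = 0.0000186732
Species A energy = 33 / 0.0000186732 = 1767239 kcal/m²

1767239 kcal/m²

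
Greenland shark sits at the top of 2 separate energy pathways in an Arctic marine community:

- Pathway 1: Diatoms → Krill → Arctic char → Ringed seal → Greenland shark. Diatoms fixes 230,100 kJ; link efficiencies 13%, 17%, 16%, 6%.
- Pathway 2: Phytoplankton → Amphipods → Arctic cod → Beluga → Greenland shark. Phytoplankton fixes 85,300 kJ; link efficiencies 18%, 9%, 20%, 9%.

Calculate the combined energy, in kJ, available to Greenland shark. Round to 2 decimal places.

Pathway 1: 230100 × 0.13 × 0.17 × 0.16 × 0.06 = 48.818016 kJ
Pathway 2: 85300 × 0.18 × 0.09 × 0.2 × 0.09 = 24.87348 kJ
Total at Greenland shark: 48.818016 + 24.87348 = 73.691496 kJ

73.69 kJ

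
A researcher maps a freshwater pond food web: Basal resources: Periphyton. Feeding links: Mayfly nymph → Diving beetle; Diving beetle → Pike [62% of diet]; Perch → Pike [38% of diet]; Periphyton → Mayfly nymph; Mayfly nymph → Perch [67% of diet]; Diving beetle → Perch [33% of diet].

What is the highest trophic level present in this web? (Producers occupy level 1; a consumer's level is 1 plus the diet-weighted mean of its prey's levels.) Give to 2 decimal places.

Mayfly nymph: 1 + 1 = 2
Diving beetle: 1 + 2 = 3
Perch: 1 + (0.67×2 + 0.33×3) = 3.33
Pike: 1 + (0.38×3.33 + 0.62×3) = 4.1254

4.13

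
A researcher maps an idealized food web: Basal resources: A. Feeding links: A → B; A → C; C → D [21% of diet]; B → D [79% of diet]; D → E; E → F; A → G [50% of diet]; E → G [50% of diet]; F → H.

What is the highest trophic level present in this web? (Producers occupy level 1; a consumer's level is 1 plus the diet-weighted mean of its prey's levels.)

B: 1 + 1 = 2
C: 1 + 1 = 2
D: 1 + (0.21×2 + 0.79×2) = 3
E: 1 + 3 = 4
F: 1 + 4 = 5
G: 1 + (0.5×1 + 0.5×4) = 3.5
H: 1 + 5 = 6

6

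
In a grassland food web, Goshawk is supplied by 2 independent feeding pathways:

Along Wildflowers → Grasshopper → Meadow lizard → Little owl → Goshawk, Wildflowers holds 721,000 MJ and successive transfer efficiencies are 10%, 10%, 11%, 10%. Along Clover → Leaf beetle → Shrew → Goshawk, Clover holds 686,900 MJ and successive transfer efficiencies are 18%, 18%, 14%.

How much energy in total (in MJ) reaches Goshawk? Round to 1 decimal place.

Via Wildflowers: 721000 × 0.1 × 0.1 × 0.11 × 0.1 = 79.31 MJ
Via Clover: 686900 × 0.18 × 0.18 × 0.14 = 3115.7784 MJ
Total at Goshawk: 79.31 + 3115.7784 = 3195.0884 MJ

3195.1 MJ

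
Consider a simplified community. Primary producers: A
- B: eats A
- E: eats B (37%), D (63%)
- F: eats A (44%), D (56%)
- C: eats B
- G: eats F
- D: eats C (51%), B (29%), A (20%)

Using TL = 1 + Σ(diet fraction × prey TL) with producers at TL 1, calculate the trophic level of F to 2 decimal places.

B: 1 + 1 = 2
C: 1 + 2 = 3
D: 1 + (0.51×3 + 0.29×2 + 0.2×1) = 3.31
E: 1 + (0.37×2 + 0.63×3.31) = 3.8253
F: 1 + (0.44×1 + 0.56×3.31) = 3.2936
G: 1 + 3.2936 = 4.2936

3.29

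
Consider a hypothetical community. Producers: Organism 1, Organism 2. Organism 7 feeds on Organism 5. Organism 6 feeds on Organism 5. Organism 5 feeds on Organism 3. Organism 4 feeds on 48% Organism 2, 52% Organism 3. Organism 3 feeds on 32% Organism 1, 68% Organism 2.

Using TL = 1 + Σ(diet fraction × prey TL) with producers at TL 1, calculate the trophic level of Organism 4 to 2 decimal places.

Organism 3: 1 + (0.32×1 + 0.68×1) = 2
Organism 4: 1 + (0.48×1 + 0.52×2) = 2.52
Organism 5: 1 + 2 = 3
Organism 6: 1 + 3 = 4
Organism 7: 1 + 3 = 4

2.52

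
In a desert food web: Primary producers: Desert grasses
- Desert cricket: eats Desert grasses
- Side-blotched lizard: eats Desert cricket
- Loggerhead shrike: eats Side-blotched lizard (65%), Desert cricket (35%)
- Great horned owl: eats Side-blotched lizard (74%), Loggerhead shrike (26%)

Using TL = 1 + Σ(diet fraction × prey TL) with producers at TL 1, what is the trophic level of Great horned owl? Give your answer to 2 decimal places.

Desert cricket: 1 + 1 = 2
Side-blotched lizard: 1 + 2 = 3
Loggerhead shrike: 1 + (0.65×3 + 0.35×2) = 3.65
Great horned owl: 1 + (0.74×3 + 0.26×3.65) = 4.169

4.17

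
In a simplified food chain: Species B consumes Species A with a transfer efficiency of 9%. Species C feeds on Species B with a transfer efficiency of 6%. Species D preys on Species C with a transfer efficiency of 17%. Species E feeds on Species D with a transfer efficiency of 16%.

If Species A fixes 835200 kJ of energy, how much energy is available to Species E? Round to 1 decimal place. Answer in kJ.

122.7 kJ

Species B: 835200 × 0.09 = 75168 kJ
Species C: 75168 × 0.06 = 4510.08 kJ
Species D: 4510.08 × 0.17 = 766.7136 kJ
Species E: 766.7136 × 0.16 = 122.674176 kJ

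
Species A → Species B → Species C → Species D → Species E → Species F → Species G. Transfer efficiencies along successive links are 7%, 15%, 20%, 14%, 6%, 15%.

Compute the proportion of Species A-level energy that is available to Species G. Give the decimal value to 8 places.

Product of link efficiencies: 0.07 × 0.15 × 0.2 × 0.14 × 0.06 × 0.15 = 0.000002646

0.00000265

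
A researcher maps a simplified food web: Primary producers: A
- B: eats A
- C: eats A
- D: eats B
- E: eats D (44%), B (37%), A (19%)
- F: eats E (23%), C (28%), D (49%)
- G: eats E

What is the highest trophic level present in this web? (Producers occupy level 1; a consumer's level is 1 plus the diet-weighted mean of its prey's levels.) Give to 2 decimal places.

B: 1 + 1 = 2
C: 1 + 1 = 2
D: 1 + 2 = 3
E: 1 + (0.44×3 + 0.37×2 + 0.19×1) = 3.25
F: 1 + (0.23×3.25 + 0.28×2 + 0.49×3) = 3.7775
G: 1 + 3.25 = 4.25

4.25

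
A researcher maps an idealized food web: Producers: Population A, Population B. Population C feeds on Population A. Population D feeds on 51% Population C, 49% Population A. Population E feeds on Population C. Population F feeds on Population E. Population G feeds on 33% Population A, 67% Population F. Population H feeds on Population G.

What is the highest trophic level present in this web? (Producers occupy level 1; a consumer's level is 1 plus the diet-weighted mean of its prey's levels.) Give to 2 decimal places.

5.01

Population C: 1 + 1 = 2
Population D: 1 + (0.51×2 + 0.49×1) = 2.51
Population E: 1 + 2 = 3
Population F: 1 + 3 = 4
Population G: 1 + (0.33×1 + 0.67×4) = 4.01
Population H: 1 + 4.01 = 5.01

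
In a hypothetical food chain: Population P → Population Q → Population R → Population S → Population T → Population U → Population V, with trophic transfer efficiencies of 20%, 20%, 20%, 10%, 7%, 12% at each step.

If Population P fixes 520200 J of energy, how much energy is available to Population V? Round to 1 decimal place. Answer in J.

3.5 J

Population Q: 520200 × 0.2 = 104040 J
Population R: 104040 × 0.2 = 20808 J
Population S: 20808 × 0.2 = 4161.6 J
Population T: 4161.6 × 0.1 = 416.16 J
Population U: 416.16 × 0.07 = 29.1312 J
Population V: 29.1312 × 0.12 = 3.495744 J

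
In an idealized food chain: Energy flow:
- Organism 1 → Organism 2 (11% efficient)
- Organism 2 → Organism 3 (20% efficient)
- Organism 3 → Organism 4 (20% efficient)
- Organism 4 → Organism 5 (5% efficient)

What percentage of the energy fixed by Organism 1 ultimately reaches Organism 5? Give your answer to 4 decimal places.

0.0220%

Product of link efficiencies: 0.11 × 0.2 × 0.2 × 0.05 = 0.00022
As a percentage: 0.00022 × 100 = 0.0220%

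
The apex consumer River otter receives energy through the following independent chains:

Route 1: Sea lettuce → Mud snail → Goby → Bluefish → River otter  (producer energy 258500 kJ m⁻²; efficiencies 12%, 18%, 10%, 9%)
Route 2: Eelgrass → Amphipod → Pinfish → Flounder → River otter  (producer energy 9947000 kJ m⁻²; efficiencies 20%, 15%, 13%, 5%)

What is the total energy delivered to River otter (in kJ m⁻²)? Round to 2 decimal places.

1989.92 kJ m⁻²

Route 1: 258500 × 0.12 × 0.18 × 0.1 × 0.09 = 50.2524 kJ m⁻²
Route 2: 9947000 × 0.2 × 0.15 × 0.13 × 0.05 = 1939.665 kJ m⁻²
Total at River otter: 50.2524 + 1939.665 = 1989.9174 kJ m⁻²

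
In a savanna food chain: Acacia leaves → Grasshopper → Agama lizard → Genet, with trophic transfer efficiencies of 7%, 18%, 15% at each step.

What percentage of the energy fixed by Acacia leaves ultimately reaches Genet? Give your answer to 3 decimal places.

0.189%

Product of link efficiencies: 0.07 × 0.18 × 0.15 = 0.00189
As a percentage: 0.00189 × 100 = 0.189%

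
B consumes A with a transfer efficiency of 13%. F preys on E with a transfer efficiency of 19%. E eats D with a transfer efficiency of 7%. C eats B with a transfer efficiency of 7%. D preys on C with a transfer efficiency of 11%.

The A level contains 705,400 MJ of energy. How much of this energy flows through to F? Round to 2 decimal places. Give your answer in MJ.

B: 705400 × 0.13 = 91702 MJ
C: 91702 × 0.07 = 6419.14 MJ
D: 6419.14 × 0.11 = 706.1054 MJ
E: 706.1054 × 0.07 = 49.427378 MJ
F: 49.427378 × 0.19 = 9.39120182 MJ

9.39 MJ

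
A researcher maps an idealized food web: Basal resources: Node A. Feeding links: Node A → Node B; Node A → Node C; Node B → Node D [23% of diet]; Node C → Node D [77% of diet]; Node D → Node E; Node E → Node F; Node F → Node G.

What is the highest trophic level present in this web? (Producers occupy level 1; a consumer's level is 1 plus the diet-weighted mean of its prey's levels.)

6

Node B: 1 + 1 = 2
Node C: 1 + 1 = 2
Node D: 1 + (0.23×2 + 0.77×2) = 3
Node E: 1 + 3 = 4
Node F: 1 + 4 = 5
Node G: 1 + 5 = 6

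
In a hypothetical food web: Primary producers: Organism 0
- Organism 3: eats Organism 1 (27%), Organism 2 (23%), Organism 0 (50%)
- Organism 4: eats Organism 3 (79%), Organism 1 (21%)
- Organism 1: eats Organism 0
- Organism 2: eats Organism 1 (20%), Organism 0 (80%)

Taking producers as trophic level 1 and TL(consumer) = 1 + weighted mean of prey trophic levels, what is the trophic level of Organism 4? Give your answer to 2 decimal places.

3.43

Organism 1: 1 + 1 = 2
Organism 2: 1 + (0.2×2 + 0.8×1) = 2.2
Organism 3: 1 + (0.27×2 + 0.23×2.2 + 0.5×1) = 2.546
Organism 4: 1 + (0.79×2.546 + 0.21×2) = 3.43134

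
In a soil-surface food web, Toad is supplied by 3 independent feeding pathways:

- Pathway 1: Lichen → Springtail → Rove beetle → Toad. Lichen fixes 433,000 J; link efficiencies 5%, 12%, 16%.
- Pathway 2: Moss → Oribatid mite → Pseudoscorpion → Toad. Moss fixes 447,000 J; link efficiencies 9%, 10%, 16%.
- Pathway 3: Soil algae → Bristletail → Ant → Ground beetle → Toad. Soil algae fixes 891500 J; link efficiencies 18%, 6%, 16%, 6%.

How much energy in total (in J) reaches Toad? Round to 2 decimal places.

Pathway 1: 433000 × 0.05 × 0.12 × 0.16 = 415.68 J
Pathway 2: 447000 × 0.09 × 0.1 × 0.16 = 643.68 J
Pathway 3: 891500 × 0.18 × 0.06 × 0.16 × 0.06 = 92.43072 J
Total at Toad: 415.68 + 643.68 + 92.43072 = 1151.79072 J

1151.79 J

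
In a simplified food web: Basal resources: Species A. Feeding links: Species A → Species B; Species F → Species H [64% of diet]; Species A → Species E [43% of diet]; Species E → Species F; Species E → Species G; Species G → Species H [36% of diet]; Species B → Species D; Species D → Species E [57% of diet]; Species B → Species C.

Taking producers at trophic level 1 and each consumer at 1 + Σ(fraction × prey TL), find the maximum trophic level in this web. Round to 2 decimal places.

Species B: 1 + 1 = 2
Species C: 1 + 2 = 3
Species D: 1 + 2 = 3
Species E: 1 + (0.43×1 + 0.57×3) = 3.14
Species F: 1 + 3.14 = 4.14
Species G: 1 + 3.14 = 4.14
Species H: 1 + (0.64×4.14 + 0.36×4.14) = 5.14

5.14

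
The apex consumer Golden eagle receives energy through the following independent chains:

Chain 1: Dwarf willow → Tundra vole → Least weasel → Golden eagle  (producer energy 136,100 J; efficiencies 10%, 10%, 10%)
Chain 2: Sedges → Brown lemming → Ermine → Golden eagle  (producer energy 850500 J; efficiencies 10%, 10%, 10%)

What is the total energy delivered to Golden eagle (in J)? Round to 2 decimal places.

986.60 J

Chain 1: 136100 × 0.1 × 0.1 × 0.1 = 136.1 J
Chain 2: 850500 × 0.1 × 0.1 × 0.1 = 850.5 J
Total at Golden eagle: 136.1 + 850.5 = 986.6 J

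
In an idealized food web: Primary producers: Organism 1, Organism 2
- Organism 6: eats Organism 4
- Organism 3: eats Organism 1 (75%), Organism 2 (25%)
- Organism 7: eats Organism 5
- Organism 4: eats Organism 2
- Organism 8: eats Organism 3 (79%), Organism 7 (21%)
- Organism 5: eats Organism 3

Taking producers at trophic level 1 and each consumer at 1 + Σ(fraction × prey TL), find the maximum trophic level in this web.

4

Organism 3: 1 + (0.75×1 + 0.25×1) = 2
Organism 4: 1 + 1 = 2
Organism 5: 1 + 2 = 3
Organism 6: 1 + 2 = 3
Organism 7: 1 + 3 = 4
Organism 8: 1 + (0.79×2 + 0.21×4) = 3.42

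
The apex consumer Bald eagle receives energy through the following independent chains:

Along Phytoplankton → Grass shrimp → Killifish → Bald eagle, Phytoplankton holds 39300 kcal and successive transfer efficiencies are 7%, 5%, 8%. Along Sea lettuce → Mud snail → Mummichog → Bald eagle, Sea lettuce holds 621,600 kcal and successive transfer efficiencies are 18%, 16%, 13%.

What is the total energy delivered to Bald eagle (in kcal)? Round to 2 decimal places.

2338.27 kcal

Via Phytoplankton: 39300 × 0.07 × 0.05 × 0.08 = 11.004 kcal
Via Sea lettuce: 621600 × 0.18 × 0.16 × 0.13 = 2327.2704 kcal
Total at Bald eagle: 11.004 + 2327.2704 = 2338.2744 kcal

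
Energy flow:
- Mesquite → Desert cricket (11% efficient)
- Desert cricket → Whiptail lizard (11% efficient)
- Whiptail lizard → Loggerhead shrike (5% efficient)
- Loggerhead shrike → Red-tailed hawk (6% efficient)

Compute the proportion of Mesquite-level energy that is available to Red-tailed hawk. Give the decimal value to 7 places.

Product of link efficiencies: 0.11 × 0.11 × 0.05 × 0.06 = 0.0000363

0.0000363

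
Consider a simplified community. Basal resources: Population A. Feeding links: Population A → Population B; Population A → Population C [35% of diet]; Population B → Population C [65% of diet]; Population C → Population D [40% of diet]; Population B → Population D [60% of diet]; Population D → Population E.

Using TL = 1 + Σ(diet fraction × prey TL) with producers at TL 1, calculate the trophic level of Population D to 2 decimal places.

Population B: 1 + 1 = 2
Population C: 1 + (0.35×1 + 0.65×2) = 2.65
Population D: 1 + (0.4×2.65 + 0.6×2) = 3.26
Population E: 1 + 3.26 = 4.26

3.26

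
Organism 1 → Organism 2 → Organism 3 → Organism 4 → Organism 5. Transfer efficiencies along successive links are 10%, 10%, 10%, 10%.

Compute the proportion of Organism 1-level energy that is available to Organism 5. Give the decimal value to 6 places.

0.000100

Product of link efficiencies: 0.1 × 0.1 × 0.1 × 0.1 = 0.0001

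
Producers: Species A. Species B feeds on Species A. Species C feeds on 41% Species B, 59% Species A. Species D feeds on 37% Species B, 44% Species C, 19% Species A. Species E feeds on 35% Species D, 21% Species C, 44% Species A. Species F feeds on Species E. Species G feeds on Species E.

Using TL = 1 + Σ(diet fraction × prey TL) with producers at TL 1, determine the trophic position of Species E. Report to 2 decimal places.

2.99

Species B: 1 + 1 = 2
Species C: 1 + (0.41×2 + 0.59×1) = 2.41
Species D: 1 + (0.37×2 + 0.44×2.41 + 0.19×1) = 2.9904
Species E: 1 + (0.35×2.9904 + 0.21×2.41 + 0.44×1) = 2.99274
Species F: 1 + 2.99274 = 3.99274
Species G: 1 + 2.99274 = 3.99274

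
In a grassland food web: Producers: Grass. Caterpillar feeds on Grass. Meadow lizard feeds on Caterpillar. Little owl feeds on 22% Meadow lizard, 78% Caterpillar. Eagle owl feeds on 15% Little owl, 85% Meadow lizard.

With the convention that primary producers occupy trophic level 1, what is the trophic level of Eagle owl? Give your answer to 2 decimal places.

Caterpillar: 1 + 1 = 2
Meadow lizard: 1 + 2 = 3
Little owl: 1 + (0.22×3 + 0.78×2) = 3.22
Eagle owl: 1 + (0.15×3.22 + 0.85×3) = 4.033

4.03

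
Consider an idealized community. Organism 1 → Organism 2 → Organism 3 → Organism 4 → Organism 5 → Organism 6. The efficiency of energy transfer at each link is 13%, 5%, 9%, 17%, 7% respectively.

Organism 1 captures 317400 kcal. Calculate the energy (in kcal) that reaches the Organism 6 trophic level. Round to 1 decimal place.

Organism 2: 317400 × 0.13 = 41262 kcal
Organism 3: 41262 × 0.05 = 2063.1 kcal
Organism 4: 2063.1 × 0.09 = 185.679 kcal
Organism 5: 185.679 × 0.17 = 31.56543 kcal
Organism 6: 31.56543 × 0.07 = 2.2095801 kcal

2.2 kcal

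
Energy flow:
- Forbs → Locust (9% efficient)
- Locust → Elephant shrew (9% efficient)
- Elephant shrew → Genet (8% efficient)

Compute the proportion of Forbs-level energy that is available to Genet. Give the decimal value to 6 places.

0.000648

Product of link efficiencies: 0.09 × 0.09 × 0.08 = 0.000648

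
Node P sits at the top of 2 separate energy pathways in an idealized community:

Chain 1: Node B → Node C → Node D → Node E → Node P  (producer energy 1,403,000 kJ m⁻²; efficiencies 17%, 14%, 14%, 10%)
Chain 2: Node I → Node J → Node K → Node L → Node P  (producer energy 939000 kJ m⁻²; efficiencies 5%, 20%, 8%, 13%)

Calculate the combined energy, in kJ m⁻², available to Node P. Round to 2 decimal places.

565.14 kJ m⁻²

Chain 1: 1403000 × 0.17 × 0.14 × 0.14 × 0.1 = 467.4796 kJ m⁻²
Chain 2: 939000 × 0.05 × 0.2 × 0.08 × 0.13 = 97.656 kJ m⁻²
Total at Node P: 467.4796 + 97.656 = 565.1356 kJ m⁻²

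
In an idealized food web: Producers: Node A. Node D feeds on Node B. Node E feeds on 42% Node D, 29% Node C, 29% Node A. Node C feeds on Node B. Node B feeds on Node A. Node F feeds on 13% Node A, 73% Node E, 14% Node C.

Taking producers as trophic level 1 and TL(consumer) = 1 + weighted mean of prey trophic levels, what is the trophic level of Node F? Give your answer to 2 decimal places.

Node B: 1 + 1 = 2
Node C: 1 + 2 = 3
Node D: 1 + 2 = 3
Node E: 1 + (0.42×3 + 0.29×3 + 0.29×1) = 3.42
Node F: 1 + (0.13×1 + 0.73×3.42 + 0.14×3) = 4.0466

4.05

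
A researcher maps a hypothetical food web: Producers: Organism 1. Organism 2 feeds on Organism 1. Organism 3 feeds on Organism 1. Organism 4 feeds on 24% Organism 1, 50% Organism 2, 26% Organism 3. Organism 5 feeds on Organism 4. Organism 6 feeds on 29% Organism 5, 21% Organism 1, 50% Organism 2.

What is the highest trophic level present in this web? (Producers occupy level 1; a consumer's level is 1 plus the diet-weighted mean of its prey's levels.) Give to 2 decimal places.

Organism 2: 1 + 1 = 2
Organism 3: 1 + 1 = 2
Organism 4: 1 + (0.24×1 + 0.5×2 + 0.26×2) = 2.76
Organism 5: 1 + 2.76 = 3.76
Organism 6: 1 + (0.29×3.76 + 0.21×1 + 0.5×2) = 3.3004

3.76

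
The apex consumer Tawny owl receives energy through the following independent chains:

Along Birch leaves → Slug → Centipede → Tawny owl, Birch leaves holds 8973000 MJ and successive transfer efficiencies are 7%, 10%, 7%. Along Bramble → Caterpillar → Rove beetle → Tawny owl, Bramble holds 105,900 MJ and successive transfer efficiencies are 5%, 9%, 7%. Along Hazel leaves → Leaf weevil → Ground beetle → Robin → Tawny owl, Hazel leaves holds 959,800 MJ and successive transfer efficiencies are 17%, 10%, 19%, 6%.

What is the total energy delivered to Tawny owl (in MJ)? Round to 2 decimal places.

Via Birch leaves: 8973000 × 0.07 × 0.1 × 0.07 = 4396.77 MJ
Via Bramble: 105900 × 0.05 × 0.09 × 0.07 = 33.3585 MJ
Via Hazel leaves: 959800 × 0.17 × 0.1 × 0.19 × 0.06 = 186.00924 MJ
Total at Tawny owl: 4396.77 + 33.3585 + 186.00924 = 4616.13774 MJ

4616.14 MJ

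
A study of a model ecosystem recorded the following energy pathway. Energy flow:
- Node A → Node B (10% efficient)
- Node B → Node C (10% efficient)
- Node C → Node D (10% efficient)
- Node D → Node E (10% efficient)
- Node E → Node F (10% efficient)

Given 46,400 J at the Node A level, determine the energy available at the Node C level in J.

464 J

Node B: 46400 × 0.1 = 4640 J
Node C: 4640 × 0.1 = 464 J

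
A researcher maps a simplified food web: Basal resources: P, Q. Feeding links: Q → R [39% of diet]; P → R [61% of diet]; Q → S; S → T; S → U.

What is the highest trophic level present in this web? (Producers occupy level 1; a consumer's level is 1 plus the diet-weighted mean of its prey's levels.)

3

R: 1 + (0.39×1 + 0.61×1) = 2
S: 1 + 1 = 2
T: 1 + 2 = 3
U: 1 + 2 = 3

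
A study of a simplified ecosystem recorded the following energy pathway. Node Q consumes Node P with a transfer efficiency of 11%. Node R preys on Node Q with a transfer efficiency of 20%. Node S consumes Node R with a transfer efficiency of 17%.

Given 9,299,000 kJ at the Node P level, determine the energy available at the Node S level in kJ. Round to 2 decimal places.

Node Q: 9299000 × 0.11 = 1022890 kJ
Node R: 1022890 × 0.2 = 204578 kJ
Node S: 204578 × 0.17 = 34778.26 kJ

34778.26 kJ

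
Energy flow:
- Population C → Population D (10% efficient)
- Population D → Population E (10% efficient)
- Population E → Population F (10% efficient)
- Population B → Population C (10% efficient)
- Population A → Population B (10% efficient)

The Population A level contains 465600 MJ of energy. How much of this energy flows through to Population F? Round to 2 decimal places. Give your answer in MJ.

4.66 MJ

Population B: 465600 × 0.1 = 46560 MJ
Population C: 46560 × 0.1 = 4656 MJ
Population D: 4656 × 0.1 = 465.6 MJ
Population E: 465.6 × 0.1 = 46.56 MJ
Population F: 46.56 × 0.1 = 4.656 MJ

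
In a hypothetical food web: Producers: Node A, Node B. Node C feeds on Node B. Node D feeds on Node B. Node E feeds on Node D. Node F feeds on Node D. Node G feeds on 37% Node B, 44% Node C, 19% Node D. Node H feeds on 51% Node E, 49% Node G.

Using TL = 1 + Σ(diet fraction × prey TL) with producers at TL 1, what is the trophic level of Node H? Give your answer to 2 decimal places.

3.82

Node C: 1 + 1 = 2
Node D: 1 + 1 = 2
Node E: 1 + 2 = 3
Node F: 1 + 2 = 3
Node G: 1 + (0.37×1 + 0.44×2 + 0.19×2) = 2.63
Node H: 1 + (0.51×3 + 0.49×2.63) = 3.8187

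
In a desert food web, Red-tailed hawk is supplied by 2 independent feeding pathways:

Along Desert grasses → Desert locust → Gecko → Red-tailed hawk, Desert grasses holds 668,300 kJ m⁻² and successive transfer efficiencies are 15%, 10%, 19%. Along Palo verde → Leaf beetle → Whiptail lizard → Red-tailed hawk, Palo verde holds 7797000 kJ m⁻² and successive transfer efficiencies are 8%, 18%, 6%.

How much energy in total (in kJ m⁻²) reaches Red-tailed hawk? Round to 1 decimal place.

8641.3 kJ m⁻²

Via Desert grasses: 668300 × 0.15 × 0.1 × 0.19 = 1904.655 kJ m⁻²
Via Palo verde: 7797000 × 0.08 × 0.18 × 0.06 = 6736.608 kJ m⁻²
Total at Red-tailed hawk: 1904.655 + 6736.608 = 8641.263 kJ m⁻²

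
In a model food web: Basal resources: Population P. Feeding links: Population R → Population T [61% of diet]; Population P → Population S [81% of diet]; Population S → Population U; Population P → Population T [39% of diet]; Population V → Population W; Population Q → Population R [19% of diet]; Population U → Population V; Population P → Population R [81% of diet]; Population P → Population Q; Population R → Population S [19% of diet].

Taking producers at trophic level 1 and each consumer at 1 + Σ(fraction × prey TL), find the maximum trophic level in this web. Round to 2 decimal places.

Population Q: 1 + 1 = 2
Population R: 1 + (0.19×2 + 0.81×1) = 2.19
Population S: 1 + (0.81×1 + 0.19×2.19) = 2.2261
Population T: 1 + (0.61×2.19 + 0.39×1) = 2.7259
Population U: 1 + 2.2261 = 3.2261
Population V: 1 + 3.2261 = 4.2261
Population W: 1 + 4.2261 = 5.2261

5.23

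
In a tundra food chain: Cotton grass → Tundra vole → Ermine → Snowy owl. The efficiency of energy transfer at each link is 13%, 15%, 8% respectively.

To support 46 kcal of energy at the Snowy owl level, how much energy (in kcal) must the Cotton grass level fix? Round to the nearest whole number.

29487 kcal

Cumulative transfer efficiency: 0.13 × 0.15 × 0.08 = 0.00156
Cotton grass energy = 46 / 0.00156 = 29487 kcal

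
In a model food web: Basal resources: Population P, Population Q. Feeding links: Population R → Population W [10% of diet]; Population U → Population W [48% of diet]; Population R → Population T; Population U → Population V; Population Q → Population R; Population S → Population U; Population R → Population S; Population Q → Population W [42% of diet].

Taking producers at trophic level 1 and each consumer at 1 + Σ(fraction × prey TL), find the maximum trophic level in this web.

Population R: 1 + 1 = 2
Population S: 1 + 2 = 3
Population T: 1 + 2 = 3
Population U: 1 + 3 = 4
Population V: 1 + 4 = 5
Population W: 1 + (0.48×4 + 0.1×2 + 0.42×1) = 3.54

5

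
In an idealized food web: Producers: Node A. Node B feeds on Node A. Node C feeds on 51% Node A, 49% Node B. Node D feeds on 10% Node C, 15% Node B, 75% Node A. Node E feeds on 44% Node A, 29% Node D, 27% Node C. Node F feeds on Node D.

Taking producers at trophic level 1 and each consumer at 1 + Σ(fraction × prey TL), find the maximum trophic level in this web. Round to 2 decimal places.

Node B: 1 + 1 = 2
Node C: 1 + (0.51×1 + 0.49×2) = 2.49
Node D: 1 + (0.1×2.49 + 0.15×2 + 0.75×1) = 2.299
Node E: 1 + (0.44×1 + 0.29×2.299 + 0.27×2.49) = 2.77901
Node F: 1 + 2.299 = 3.299

3.30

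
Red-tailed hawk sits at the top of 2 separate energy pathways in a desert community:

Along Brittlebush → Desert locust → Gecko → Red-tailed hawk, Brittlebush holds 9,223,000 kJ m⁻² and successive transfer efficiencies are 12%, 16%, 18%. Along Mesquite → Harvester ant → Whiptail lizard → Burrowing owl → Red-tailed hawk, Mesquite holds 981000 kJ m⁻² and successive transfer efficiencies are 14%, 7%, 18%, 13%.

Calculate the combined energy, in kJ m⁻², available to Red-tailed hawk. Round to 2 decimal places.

32099.65 kJ m⁻²

Via Brittlebush: 9223000 × 0.12 × 0.16 × 0.18 = 31874.688 kJ m⁻²
Via Mesquite: 981000 × 0.14 × 0.07 × 0.18 × 0.13 = 224.96292 kJ m⁻²
Total at Red-tailed hawk: 31874.688 + 224.96292 = 32099.65092 kJ m⁻²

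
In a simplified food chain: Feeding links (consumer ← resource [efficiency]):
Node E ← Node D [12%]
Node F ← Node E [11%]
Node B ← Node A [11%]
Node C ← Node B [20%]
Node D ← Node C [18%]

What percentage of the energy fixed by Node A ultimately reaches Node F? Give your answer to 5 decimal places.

Product of link efficiencies: 0.11 × 0.2 × 0.18 × 0.12 × 0.11 = 0.000052272
As a percentage: 0.000052272 × 100 = 0.00523%

0.00523%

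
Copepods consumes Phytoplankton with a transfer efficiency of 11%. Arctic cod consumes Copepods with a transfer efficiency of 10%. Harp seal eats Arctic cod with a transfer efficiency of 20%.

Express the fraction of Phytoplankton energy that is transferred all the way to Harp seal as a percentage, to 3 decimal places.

Product of link efficiencies: 0.11 × 0.1 × 0.2 = 0.0022
As a percentage: 0.0022 × 100 = 0.220%

0.220%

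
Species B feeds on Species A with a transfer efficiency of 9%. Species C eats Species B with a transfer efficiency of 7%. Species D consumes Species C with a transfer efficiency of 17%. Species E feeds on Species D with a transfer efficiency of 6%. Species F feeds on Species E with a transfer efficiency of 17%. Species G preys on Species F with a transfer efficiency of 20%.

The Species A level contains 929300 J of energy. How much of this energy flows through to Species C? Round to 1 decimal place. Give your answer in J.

5854.6 J

Species B: 929300 × 0.09 = 83637 J
Species C: 83637 × 0.07 = 5854.59 J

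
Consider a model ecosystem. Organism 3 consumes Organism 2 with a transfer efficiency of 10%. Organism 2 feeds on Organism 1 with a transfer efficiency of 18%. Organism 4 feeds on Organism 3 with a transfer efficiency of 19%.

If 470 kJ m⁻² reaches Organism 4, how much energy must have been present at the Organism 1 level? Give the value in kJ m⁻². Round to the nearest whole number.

Cumulative transfer efficiency: 0.18 × 0.1 × 0.19 = 0.00342
Organism 1 energy = 470 / 0.00342 = 137427 kJ m⁻²

137427 kJ m⁻²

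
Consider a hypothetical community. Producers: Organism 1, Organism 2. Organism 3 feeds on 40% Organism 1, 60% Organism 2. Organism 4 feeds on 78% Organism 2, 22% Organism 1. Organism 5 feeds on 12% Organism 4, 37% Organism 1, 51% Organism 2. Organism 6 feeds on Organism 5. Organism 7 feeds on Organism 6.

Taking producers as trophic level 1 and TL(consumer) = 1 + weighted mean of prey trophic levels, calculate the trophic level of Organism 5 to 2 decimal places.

Organism 3: 1 + (0.4×1 + 0.6×1) = 2
Organism 4: 1 + (0.78×1 + 0.22×1) = 2
Organism 5: 1 + (0.12×2 + 0.37×1 + 0.51×1) = 2.12
Organism 6: 1 + 2.12 = 3.12
Organism 7: 1 + 3.12 = 4.12

2.12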